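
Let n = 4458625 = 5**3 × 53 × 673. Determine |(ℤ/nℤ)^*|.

φ(5^3) = 5^3 − 5^2 = 125 − 25 = 100.
φ(53) = 53 − 1 = 52.
φ(673) = 673 − 1 = 672.
Multiply: 100 · 52 · 672 = 3494400.

3494400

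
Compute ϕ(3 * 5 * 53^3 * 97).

φ(3) = 3 − 1 = 2.
φ(5) = 5 − 1 = 4.
φ(53^3) = 53^3 − 53^2 = 148877 − 2809 = 146068.
φ(97) = 97 − 1 = 96.
φ(216616035) = 2 × 4 × 146068 × 96 = 112180224.

112180224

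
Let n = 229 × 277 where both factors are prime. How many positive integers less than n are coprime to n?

62928

φ(63433) = 63433 · (1 − 1/229) · (1 − 1/277)
       = 63433 · 62928/63433 = 62928.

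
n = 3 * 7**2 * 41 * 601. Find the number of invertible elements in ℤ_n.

2016000

φ(3) = 3 − 1 = 2.
φ(7^2) = 7^2 − 7^1 = 49 − 7 = 42.
φ(41) = 41 − 1 = 40.
φ(601) = 601 − 1 = 600.
Multiply: 2 · 42 · 40 · 600 = 2016000.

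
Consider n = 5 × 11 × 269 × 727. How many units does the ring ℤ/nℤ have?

7782720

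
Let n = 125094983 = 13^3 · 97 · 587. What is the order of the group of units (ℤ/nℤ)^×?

φ(13^3) = 13^3 − 13^2 = 2197 − 169 = 2028.
φ(97) = 97 − 1 = 96.
φ(587) = 587 − 1 = 586.
Multiply: 2028 · 96 · 586 = 114087168.

114087168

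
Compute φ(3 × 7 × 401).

4800

φ(3) = 3 − 1 = 2.
φ(7) = 7 − 1 = 6.
φ(401) = 401 − 1 = 400.
φ(8421) = 2 × 6 × 400 = 4800.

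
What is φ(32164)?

Factor 32164: 32164 = 2^2 × 11 × 17 × 43.
φ(2^2) = 2^2 − 2^1 = 4 − 2 = 2.
φ(11) = 11 − 1 = 10.
φ(17) = 17 − 1 = 16.
φ(43) = 43 − 1 = 42.
Multiply: 2 · 10 · 16 · 42 = 13440.

13440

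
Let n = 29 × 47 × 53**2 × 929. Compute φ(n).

3294147584

φ(3556831643) = 3556831643 · (1 − 1/29) · (1 − 1/47) · (1 − 1/53) · (1 − 1/929)
       = 3556831643 · 62153728/67110031 = 3294147584.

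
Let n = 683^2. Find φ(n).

φ(683^2) = 683^1·(683−1) = 683·682 = 465806.

465806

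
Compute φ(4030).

First factor: 4030 = 2 · 5 · 13 · 31.
φ(4030) = 4030 · (1 − 1/2) · (1 − 1/5) · (1 − 1/13) · (1 − 1/31)
       = 4030 · 1440/4030 = 1440.

1440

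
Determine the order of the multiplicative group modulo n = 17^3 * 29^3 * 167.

φ(17^3) = 17^2·(17−1) = 289·16 = 4624.
φ(29^3) = 29^3 − 29^2 = 24389 − 841 = 23548.
φ(167) = 167 − 1 = 166.
φ(20010467219) = 4624 × 23548 × 166 = 18075068032.

18075068032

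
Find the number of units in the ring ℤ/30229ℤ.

27216

30229 = 19 * 37 * 43.
φ(30229) = 30229 · (1 − 1/19) · (1 − 1/37) · (1 − 1/43)
       = 30229 · 27216/30229 = 27216.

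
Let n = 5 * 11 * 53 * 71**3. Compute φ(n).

733969600

φ(5) = 5 − 1 = 4.
φ(11) = 11 − 1 = 10.
φ(53) = 53 − 1 = 52.
φ(71^3) = 71^3 − 71^2 = 357911 − 5041 = 352870.
Since φ is multiplicative, φ(1043310565) = 4 · 10 · 52 · 352870 = 733969600.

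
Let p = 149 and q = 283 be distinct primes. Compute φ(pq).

41736

For distinct primes, φ(pq) = (p−1)(q−1) = 148 × 282 = 41736.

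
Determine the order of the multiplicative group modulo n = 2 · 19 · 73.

φ(2774) = 2774 · (1 − 1/2) · (1 − 1/19) · (1 − 1/73)
       = 2774 · 1296/2774 = 1296.

1296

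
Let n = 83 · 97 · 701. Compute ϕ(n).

φ(5643751) = 5643751 · (1 − 1/83) · (1 − 1/97) · (1 − 1/701)
       = 5643751 · 5510400/5643751 = 5510400.

5510400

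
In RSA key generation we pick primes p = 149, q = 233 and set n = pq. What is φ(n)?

For distinct primes, φ(pq) = (p−1)(q−1) = 148 × 232 = 34336.

34336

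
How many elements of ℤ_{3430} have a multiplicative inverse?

1176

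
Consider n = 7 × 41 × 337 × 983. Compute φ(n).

φ(7) = 7 − 1 = 6.
φ(41) = 41 − 1 = 40.
φ(337) = 337 − 1 = 336.
φ(983) = 983 − 1 = 982.
Since φ is multiplicative, φ(95074777) = 6 · 40 · 336 · 982 = 79188480.

79188480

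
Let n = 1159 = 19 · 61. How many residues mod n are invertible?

1080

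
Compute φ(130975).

Prime factorization: 130975 = 5**2 * 13**2 * 31.
φ(130975) = 130975 · (1 − 1/5) · (1 − 1/13) · (1 − 1/31)
       = 130975 · 1440/2015 = 93600.

93600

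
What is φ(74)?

36

Factor 74: 74 = 2 · 37.
φ(74) = 74 · (1 − 1/2) · (1 − 1/37)
       = 74 · 36/74 = 36.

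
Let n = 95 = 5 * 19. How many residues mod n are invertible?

72

φ(95) = 95 · (1 − 1/5) · (1 − 1/19)
       = 95 · 72/95 = 72.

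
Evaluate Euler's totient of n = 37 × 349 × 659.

φ(37) = 37 − 1 = 36.
φ(349) = 349 − 1 = 348.
φ(659) = 659 − 1 = 658.
φ(8509667) = 36 × 348 × 658 = 8243424.

8243424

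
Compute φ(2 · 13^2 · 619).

φ(209222) = 209222 · (1 − 1/2) · (1 − 1/13) · (1 − 1/619)
       = 209222 · 7416/16094 = 96408.

96408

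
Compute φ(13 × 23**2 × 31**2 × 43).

237172320

φ(13) = 13 − 1 = 12.
φ(23^2) = 23^2 − 23^1 = 529 − 23 = 506.
φ(31^2) = 31^2 − 31^1 = 961 − 31 = 930.
φ(43) = 43 − 1 = 42.
Since φ is multiplicative, φ(284178271) = 12 · 506 · 930 · 42 = 237172320.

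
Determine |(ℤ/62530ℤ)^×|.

62530 = 2 * 5 * 13^2 * 37.
φ(2) = 2 − 1 = 1.
φ(5) = 5 − 1 = 4.
φ(13^2) = 13^2 − 13^1 = 169 − 13 = 156.
φ(37) = 37 − 1 = 36.
φ(62530) = 1 × 4 × 156 × 36 = 22464.

22464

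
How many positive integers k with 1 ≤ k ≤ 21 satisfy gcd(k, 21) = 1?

12

Prime factorization: 21 = 3 · 7.
φ(21) = 21 · (1 − 1/3) · (1 − 1/7)
       = 21 · 12/21 = 12.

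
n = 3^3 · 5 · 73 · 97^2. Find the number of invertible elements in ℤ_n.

φ(92725695) = 92725695 · (1 − 1/3) · (1 − 1/5) · (1 − 1/73) · (1 − 1/97)
       = 92725695 · 55296/106215 = 48273408.

48273408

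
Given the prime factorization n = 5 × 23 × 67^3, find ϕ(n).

φ(5) = 5 − 1 = 4.
φ(23) = 23 − 1 = 22.
φ(67^3) = 67^2·(67−1) = 4489·66 = 296274.
Multiply: 4 · 22 · 296274 = 26072112.

26072112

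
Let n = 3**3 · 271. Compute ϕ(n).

4860

φ(3^3) = 3^2·(3−1) = 9·2 = 18.
φ(271) = 271 − 1 = 270.
Since φ is multiplicative, φ(7317) = 18 · 270 = 4860.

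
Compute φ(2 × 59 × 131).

7540

φ(15458) = 15458 · (1 − 1/2) · (1 − 1/59) · (1 − 1/131)
       = 15458 · 7540/15458 = 7540.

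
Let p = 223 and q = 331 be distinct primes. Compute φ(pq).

φ(223) = 223 − 1 = 222.
φ(331) = 331 − 1 = 330.
Since φ is multiplicative, φ(73813) = 222 · 330 = 73260.

73260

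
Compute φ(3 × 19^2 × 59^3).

φ(3) = 3 − 1 = 2.
φ(19^2) = 19^1·(19−1) = 19·18 = 342.
φ(59^3) = 59^2·(59−1) = 3481·58 = 201898.
Multiply: 2 · 342 · 201898 = 138098232.

138098232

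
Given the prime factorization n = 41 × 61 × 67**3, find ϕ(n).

711057600

φ(752208263) = 752208263 · (1 − 1/41) · (1 − 1/61) · (1 − 1/67)
       = 752208263 · 158400/167567 = 711057600.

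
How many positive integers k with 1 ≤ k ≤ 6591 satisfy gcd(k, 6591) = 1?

4056

First factor: 6591 = 3 * 13^3.
φ(6591) = 6591 · (1 − 1/3) · (1 − 1/13)
       = 6591 · 24/39 = 4056.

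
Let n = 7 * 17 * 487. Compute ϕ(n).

46656

φ(7) = 7 − 1 = 6.
φ(17) = 17 − 1 = 16.
φ(487) = 487 − 1 = 486.
Multiply: 6 · 16 · 486 = 46656.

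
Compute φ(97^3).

φ(912673) = 912673 · (1 − 1/97)
       = 912673 · 96/97 = 903264.

903264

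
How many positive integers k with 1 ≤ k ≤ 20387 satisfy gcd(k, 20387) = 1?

Prime factorization: 20387 = 19 × 29 × 37.
φ(20387) = 20387 · (1 − 1/19) · (1 − 1/29) · (1 − 1/37)
       = 20387 · 18144/20387 = 18144.

18144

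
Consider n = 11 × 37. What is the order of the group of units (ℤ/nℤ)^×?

360

φ(407) = 407 · (1 − 1/11) · (1 − 1/37)
       = 407 · 360/407 = 360.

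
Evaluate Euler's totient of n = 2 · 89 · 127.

11088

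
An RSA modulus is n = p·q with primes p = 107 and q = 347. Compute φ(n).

36676

φ(107) = 107 − 1 = 106.
φ(347) = 347 − 1 = 346.
Since φ is multiplicative, φ(37129) = 106 · 346 = 36676.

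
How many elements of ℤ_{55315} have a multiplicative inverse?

Prime factorization: 55315 = 5 * 13 * 23 * 37.
φ(55315) = 55315 · (1 − 1/5) · (1 − 1/13) · (1 − 1/23) · (1 − 1/37)
       = 55315 · 38016/55315 = 38016.

38016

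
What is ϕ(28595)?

Factor 28595: 28595 = 5 × 7 × 19 × 43.
φ(28595) = 28595 · (1 − 1/5) · (1 − 1/7) · (1 − 1/19) · (1 − 1/43)
       = 28595 · 18144/28595 = 18144.

18144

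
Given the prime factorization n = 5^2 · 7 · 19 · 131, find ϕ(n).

280800

φ(5^2) = 5^2 − 5^1 = 25 − 5 = 20.
φ(7) = 7 − 1 = 6.
φ(19) = 19 − 1 = 18.
φ(131) = 131 − 1 = 130.
Since φ is multiplicative, φ(435575) = 20 · 6 · 18 · 130 = 280800.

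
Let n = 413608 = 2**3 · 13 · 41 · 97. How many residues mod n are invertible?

184320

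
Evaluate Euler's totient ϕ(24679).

22176

First factor: 24679 = 23 · 29 · 37.
φ(24679) = 24679 · (1 − 1/23) · (1 − 1/29) · (1 − 1/37)
       = 24679 · 22176/24679 = 22176.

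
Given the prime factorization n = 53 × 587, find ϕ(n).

30472

φ(53) = 53 − 1 = 52.
φ(587) = 587 − 1 = 586.
Since φ is multiplicative, φ(31111) = 52 · 586 = 30472.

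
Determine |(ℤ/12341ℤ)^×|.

10080

Factor 12341: 12341 = 7 × 41 × 43.
φ(12341) = 12341 · (1 − 1/7) · (1 − 1/41) · (1 − 1/43)
       = 12341 · 10080/12341 = 10080.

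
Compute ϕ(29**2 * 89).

71456

φ(74849) = 74849 · (1 − 1/29) · (1 − 1/89)
       = 74849 · 2464/2581 = 71456.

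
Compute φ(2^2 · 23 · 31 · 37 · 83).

3896640

φ(2^2) = 2^2 − 2^1 = 4 − 2 = 2.
φ(23) = 23 − 1 = 22.
φ(31) = 31 − 1 = 30.
φ(37) = 37 − 1 = 36.
φ(83) = 83 − 1 = 82.
Since φ is multiplicative, φ(8758492) = 2 · 22 · 30 · 36 · 82 = 3896640.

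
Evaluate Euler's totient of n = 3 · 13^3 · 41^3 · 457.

φ(207596048127) = 207596048127 · (1 − 1/3) · (1 − 1/13) · (1 − 1/41) · (1 − 1/457)
       = 207596048127 · 437760/730743 = 124362800640.

124362800640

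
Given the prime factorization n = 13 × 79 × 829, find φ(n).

775008

φ(851383) = 851383 · (1 − 1/13) · (1 − 1/79) · (1 − 1/829)
       = 851383 · 775008/851383 = 775008.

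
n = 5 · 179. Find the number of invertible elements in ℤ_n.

712

φ(5) = 5 − 1 = 4.
φ(179) = 179 − 1 = 178.
Multiply: 4 · 178 = 712.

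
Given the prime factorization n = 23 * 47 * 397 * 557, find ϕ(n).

222818112

φ(23) = 23 − 1 = 22.
φ(47) = 47 − 1 = 46.
φ(397) = 397 − 1 = 396.
φ(557) = 557 − 1 = 556.
φ(239040449) = 22 × 46 × 396 × 556 = 222818112.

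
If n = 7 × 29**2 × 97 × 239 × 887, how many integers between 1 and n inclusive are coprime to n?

98625494016

φ(7) = 7 − 1 = 6.
φ(29^2) = 29^1·(29−1) = 29·28 = 812.
φ(97) = 97 − 1 = 96.
φ(239) = 239 − 1 = 238.
φ(887) = 887 − 1 = 886.
φ(121056270727) = 6 × 812 × 96 × 238 × 886 = 98625494016.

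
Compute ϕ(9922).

4400

9922 = 2 × 11^2 × 41.
φ(9922) = 9922 · (1 − 1/2) · (1 − 1/11) · (1 − 1/41)
       = 9922 · 400/902 = 4400.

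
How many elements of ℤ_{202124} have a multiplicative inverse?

202124 = 2^2 * 13^3 * 23.
φ(202124) = 202124 · (1 − 1/2) · (1 − 1/13) · (1 − 1/23)
       = 202124 · 264/598 = 89232.

89232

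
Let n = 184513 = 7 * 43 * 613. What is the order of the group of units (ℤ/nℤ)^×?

154224

φ(7) = 7 − 1 = 6.
φ(43) = 43 − 1 = 42.
φ(613) = 613 − 1 = 612.
φ(184513) = 6 × 42 × 612 = 154224.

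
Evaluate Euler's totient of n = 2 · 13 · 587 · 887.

6230352

φ(2) = 2 − 1 = 1.
φ(13) = 13 − 1 = 12.
φ(587) = 587 − 1 = 586.
φ(887) = 887 − 1 = 886.
Multiply: 1 · 12 · 586 · 886 = 6230352.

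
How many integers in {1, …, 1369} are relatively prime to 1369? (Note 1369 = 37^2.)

1332

φ(37^2) = 37^2 − 37^1 = 1369 − 37 = 1332.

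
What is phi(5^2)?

20

φ(5^2) = 5^1·(5−1) = 5·4 = 20.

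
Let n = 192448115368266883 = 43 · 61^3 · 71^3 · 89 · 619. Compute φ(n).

φ(43) = 43 − 1 = 42.
φ(61^3) = 61^3 − 61^2 = 226981 − 3721 = 223260.
φ(71^3) = 71^2·(71−1) = 5041·70 = 352870.
φ(89) = 89 − 1 = 88.
φ(619) = 619 − 1 = 618.
Multiply: 42 · 223260 · 352870 · 88 · 618 = 179947615225593600.

179947615225593600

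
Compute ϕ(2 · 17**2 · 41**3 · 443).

φ(17647497734) = 17647497734 · (1 − 1/2) · (1 − 1/17) · (1 − 1/41) · (1 − 1/443)
       = 17647497734 · 282880/617542 = 8083861760.

8083861760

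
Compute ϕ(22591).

20160

Factor 22591: 22591 = 19 · 29 · 41.
φ(19) = 19 − 1 = 18.
φ(29) = 29 − 1 = 28.
φ(41) = 41 − 1 = 40.
Since φ is multiplicative, φ(22591) = 18 · 28 · 40 = 20160.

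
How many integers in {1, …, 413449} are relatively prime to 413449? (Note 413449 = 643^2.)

φ(643^2) = 643^2 − 643^1 = 413449 − 643 = 412806.

412806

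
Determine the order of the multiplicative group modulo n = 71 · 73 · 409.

φ(2119847) = 2119847 · (1 − 1/71) · (1 − 1/73) · (1 − 1/409)
       = 2119847 · 2056320/2119847 = 2056320.

2056320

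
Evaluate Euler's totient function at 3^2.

6

φ(3^2) = 3^1·(3−1) = 3·2 = 6.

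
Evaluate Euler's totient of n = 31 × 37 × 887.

956880

φ(31) = 31 − 1 = 30.
φ(37) = 37 − 1 = 36.
φ(887) = 887 − 1 = 886.
Since φ is multiplicative, φ(1017389) = 30 · 36 · 886 = 956880.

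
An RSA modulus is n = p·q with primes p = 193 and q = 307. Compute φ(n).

58752

φ(193) = 193 − 1 = 192.
φ(307) = 307 − 1 = 306.
Multiply: 192 · 306 = 58752.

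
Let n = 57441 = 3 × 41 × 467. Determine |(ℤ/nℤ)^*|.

37280

φ(3) = 3 − 1 = 2.
φ(41) = 41 − 1 = 40.
φ(467) = 467 − 1 = 466.
φ(57441) = 2 × 40 × 466 = 37280.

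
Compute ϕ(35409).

Factor 35409: 35409 = 3 * 11 * 29 * 37.
φ(3) = 3 − 1 = 2.
φ(11) = 11 − 1 = 10.
φ(29) = 29 − 1 = 28.
φ(37) = 37 − 1 = 36.
Multiply: 2 · 10 · 28 · 36 = 20160.

20160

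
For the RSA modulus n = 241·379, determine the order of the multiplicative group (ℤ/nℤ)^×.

φ(pq) = (p−1)(q−1) = 240 · 378 = 90720.

90720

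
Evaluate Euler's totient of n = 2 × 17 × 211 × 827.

φ(2) = 2 − 1 = 1.
φ(17) = 17 − 1 = 16.
φ(211) = 211 − 1 = 210.
φ(827) = 827 − 1 = 826.
φ(5932898) = 1 × 16 × 210 × 826 = 2775360.

2775360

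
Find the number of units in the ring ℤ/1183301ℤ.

Factor 1183301: 1183301 = 7^2 · 19 · 31 · 41.
φ(7^2) = 7^2 − 7^1 = 49 − 7 = 42.
φ(19) = 19 − 1 = 18.
φ(31) = 31 − 1 = 30.
φ(41) = 41 − 1 = 40.
Since φ is multiplicative, φ(1183301) = 42 · 18 · 30 · 40 = 907200.

907200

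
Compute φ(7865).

7865 = 5 · 11^2 · 13.
φ(7865) = 7865 · (1 − 1/5) · (1 − 1/11) · (1 − 1/13)
       = 7865 · 480/715 = 5280.

5280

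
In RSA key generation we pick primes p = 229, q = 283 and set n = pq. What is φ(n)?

φ(pq) = (p−1)(q−1) = 228 · 282 = 64296.

64296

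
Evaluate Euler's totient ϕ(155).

Prime factorization: 155 = 5 * 31.
φ(5) = 5 − 1 = 4.
φ(31) = 31 − 1 = 30.
Since φ is multiplicative, φ(155) = 4 · 30 = 120.

120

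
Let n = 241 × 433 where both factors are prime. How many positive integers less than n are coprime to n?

φ(104353) = 104353 · (1 − 1/241) · (1 − 1/433)
       = 104353 · 103680/104353 = 103680.

103680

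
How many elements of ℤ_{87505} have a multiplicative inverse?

60480

87505 = 5 · 11 · 37 · 43.
φ(5) = 5 − 1 = 4.
φ(11) = 11 − 1 = 10.
φ(37) = 37 − 1 = 36.
φ(43) = 43 − 1 = 42.
φ(87505) = 4 × 10 × 36 × 42 = 60480.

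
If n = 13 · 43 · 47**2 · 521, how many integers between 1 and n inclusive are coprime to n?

φ(643346951) = 643346951 · (1 − 1/13) · (1 − 1/43) · (1 − 1/47) · (1 − 1/521)
       = 643346951 · 12055680/13688233 = 566616960.

566616960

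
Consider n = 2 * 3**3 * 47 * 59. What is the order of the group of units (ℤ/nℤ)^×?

48024

φ(2) = 2 − 1 = 1.
φ(3^3) = 3^2·(3−1) = 9·2 = 18.
φ(47) = 47 − 1 = 46.
φ(59) = 59 − 1 = 58.
Since φ is multiplicative, φ(149742) = 1 · 18 · 46 · 58 = 48024.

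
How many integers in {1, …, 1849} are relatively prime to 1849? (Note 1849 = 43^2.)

φ(43^2) = 43^1·(43−1) = 43·42 = 1806.

1806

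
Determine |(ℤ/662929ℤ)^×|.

Prime factorization: 662929 = 19 · 23 · 37 · 41.
φ(662929) = 662929 · (1 − 1/19) · (1 − 1/23) · (1 − 1/37) · (1 − 1/41)
       = 662929 · 570240/662929 = 570240.

570240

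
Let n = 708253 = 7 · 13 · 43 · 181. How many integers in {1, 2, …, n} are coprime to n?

φ(7) = 7 − 1 = 6.
φ(13) = 13 − 1 = 12.
φ(43) = 43 − 1 = 42.
φ(181) = 181 − 1 = 180.
Since φ is multiplicative, φ(708253) = 6 · 12 · 42 · 180 = 544320.

544320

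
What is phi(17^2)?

φ(17^2) = 17^2 − 17^1 = 289 − 17 = 272.

272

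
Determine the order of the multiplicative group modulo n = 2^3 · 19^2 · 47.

φ(135736) = 135736 · (1 − 1/2) · (1 − 1/19) · (1 − 1/47)
       = 135736 · 828/1786 = 62928.

62928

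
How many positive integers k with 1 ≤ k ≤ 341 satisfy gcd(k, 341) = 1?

Prime factorization: 341 = 11 · 31.
φ(341) = 341 · (1 − 1/11) · (1 − 1/31)
       = 341 · 300/341 = 300.

300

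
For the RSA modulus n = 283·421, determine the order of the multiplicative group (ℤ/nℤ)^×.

For distinct primes, φ(pq) = (p−1)(q−1) = 282 × 420 = 118440.

118440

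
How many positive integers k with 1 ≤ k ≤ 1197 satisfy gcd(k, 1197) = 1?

648

Prime factorization: 1197 = 3^2 * 7 * 19.
φ(1197) = 1197 · (1 − 1/3) · (1 − 1/7) · (1 − 1/19)
       = 1197 · 216/399 = 648.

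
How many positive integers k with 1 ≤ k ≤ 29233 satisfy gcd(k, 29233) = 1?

26400

29233 = 23 × 31 × 41.
φ(29233) = 29233 · (1 − 1/23) · (1 − 1/31) · (1 − 1/41)
       = 29233 · 26400/29233 = 26400.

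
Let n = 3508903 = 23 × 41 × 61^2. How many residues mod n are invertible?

3220800

φ(3508903) = 3508903 · (1 − 1/23) · (1 − 1/41) · (1 − 1/61)
       = 3508903 · 52800/57523 = 3220800.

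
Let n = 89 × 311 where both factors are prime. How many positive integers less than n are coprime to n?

For distinct primes, φ(pq) = (p−1)(q−1) = 88 × 310 = 27280.

27280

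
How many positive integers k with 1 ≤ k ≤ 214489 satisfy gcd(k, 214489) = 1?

Factor 214489: 214489 = 11 * 17 * 31 * 37.
φ(11) = 11 − 1 = 10.
φ(17) = 17 − 1 = 16.
φ(31) = 31 − 1 = 30.
φ(37) = 37 − 1 = 36.
φ(214489) = 10 × 16 × 30 × 36 = 172800.

172800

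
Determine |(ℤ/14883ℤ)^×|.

8800

Prime factorization: 14883 = 3 × 11**2 × 41.
φ(14883) = 14883 · (1 − 1/3) · (1 − 1/11) · (1 − 1/41)
       = 14883 · 800/1353 = 8800.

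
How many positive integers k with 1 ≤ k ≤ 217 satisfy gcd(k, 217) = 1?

180

Factor 217: 217 = 7 · 31.
φ(7) = 7 − 1 = 6.
φ(31) = 31 − 1 = 30.
φ(217) = 6 × 30 = 180.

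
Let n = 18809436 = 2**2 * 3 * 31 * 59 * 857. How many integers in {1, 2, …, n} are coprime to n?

5957760

φ(18809436) = 18809436 · (1 − 1/2) · (1 − 1/3) · (1 − 1/31) · (1 − 1/59) · (1 − 1/857)
       = 18809436 · 2978880/9404718 = 5957760.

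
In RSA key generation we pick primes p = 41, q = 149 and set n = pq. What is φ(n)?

5920

φ(41) = 41 − 1 = 40.
φ(149) = 149 − 1 = 148.
Since φ is multiplicative, φ(6109) = 40 · 148 = 5920.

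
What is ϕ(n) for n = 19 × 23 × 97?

φ(19) = 19 − 1 = 18.
φ(23) = 23 − 1 = 22.
φ(97) = 97 − 1 = 96.
Since φ is multiplicative, φ(42389) = 18 · 22 · 96 = 38016.

38016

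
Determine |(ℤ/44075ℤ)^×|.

First factor: 44075 = 5^2 * 41 * 43.
φ(44075) = 44075 · (1 − 1/5) · (1 − 1/41) · (1 − 1/43)
       = 44075 · 6720/8815 = 33600.

33600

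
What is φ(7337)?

First factor: 7337 = 11 * 23 * 29.
φ(7337) = 7337 · (1 − 1/11) · (1 − 1/23) · (1 − 1/29)
       = 7337 · 6160/7337 = 6160.

6160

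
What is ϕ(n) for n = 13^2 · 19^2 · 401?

21340800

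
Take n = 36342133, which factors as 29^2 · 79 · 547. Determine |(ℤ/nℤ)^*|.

34581456

φ(36342133) = 36342133 · (1 − 1/29) · (1 − 1/79) · (1 − 1/547)
       = 36342133 · 1192464/1253177 = 34581456.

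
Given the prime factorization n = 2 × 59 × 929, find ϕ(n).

53824

φ(2) = 2 − 1 = 1.
φ(59) = 59 − 1 = 58.
φ(929) = 929 − 1 = 928.
Multiply: 1 · 58 · 928 = 53824.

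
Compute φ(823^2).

676506

φ(677329) = 677329 · (1 − 1/823)
       = 677329 · 822/823 = 676506.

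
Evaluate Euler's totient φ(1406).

Factor 1406: 1406 = 2 × 19 × 37.
φ(1406) = 1406 · (1 − 1/2) · (1 − 1/19) · (1 − 1/37)
       = 1406 · 648/1406 = 648.

648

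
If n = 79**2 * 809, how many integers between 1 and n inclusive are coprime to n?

φ(79^2) = 79^1·(79−1) = 79·78 = 6162.
φ(809) = 809 − 1 = 808.
Since φ is multiplicative, φ(5048969) = 6162 · 808 = 4978896.

4978896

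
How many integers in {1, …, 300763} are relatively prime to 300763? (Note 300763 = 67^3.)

φ(67^3) = 67^3 − 67^2 = 300763 − 4489 = 296274.

296274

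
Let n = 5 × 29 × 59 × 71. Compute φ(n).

454720

φ(607405) = 607405 · (1 − 1/5) · (1 − 1/29) · (1 − 1/59) · (1 − 1/71)
       = 607405 · 454720/607405 = 454720.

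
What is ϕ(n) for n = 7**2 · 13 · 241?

φ(153517) = 153517 · (1 − 1/7) · (1 − 1/13) · (1 − 1/241)
       = 153517 · 17280/21931 = 120960.

120960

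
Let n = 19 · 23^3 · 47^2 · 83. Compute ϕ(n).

φ(19) = 19 − 1 = 18.
φ(23^3) = 23^3 − 23^2 = 12167 − 529 = 11638.
φ(47^2) = 47^2 − 47^1 = 2209 − 47 = 2162.
φ(83) = 83 − 1 = 82.
Multiply: 18 · 11638 · 2162 · 82 = 37138161456.

37138161456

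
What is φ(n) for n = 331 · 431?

141900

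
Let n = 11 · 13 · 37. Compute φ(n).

φ(11) = 11 − 1 = 10.
φ(13) = 13 − 1 = 12.
φ(37) = 37 − 1 = 36.
Multiply: 10 · 12 · 36 = 4320.

4320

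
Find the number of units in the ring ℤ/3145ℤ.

2304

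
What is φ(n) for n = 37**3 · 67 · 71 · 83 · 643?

11986621859520

φ(12859597895449) = 12859597895449 · (1 − 1/37) · (1 − 1/67) · (1 − 1/71) · (1 − 1/83) · (1 − 1/643)
       = 12859597895449 · 8755750080/9393424321 = 11986621859520.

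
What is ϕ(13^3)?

2028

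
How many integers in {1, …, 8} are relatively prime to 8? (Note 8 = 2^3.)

4

φ(2^3) = 2^3 − 2^2 = 8 − 4 = 4.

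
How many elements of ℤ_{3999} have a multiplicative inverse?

2520

Factor 3999: 3999 = 3 × 31 × 43.
φ(3999) = 3999 · (1 − 1/3) · (1 − 1/31) · (1 − 1/43)
       = 3999 · 2520/3999 = 2520.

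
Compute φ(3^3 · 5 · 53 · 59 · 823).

φ(347425335) = 347425335 · (1 − 1/3) · (1 − 1/5) · (1 − 1/53) · (1 − 1/59) · (1 − 1/823)
       = 347425335 · 19833216/38602815 = 178498944.

178498944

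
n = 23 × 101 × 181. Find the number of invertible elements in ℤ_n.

φ(420463) = 420463 · (1 − 1/23) · (1 − 1/101) · (1 − 1/181)
       = 420463 · 396000/420463 = 396000.

396000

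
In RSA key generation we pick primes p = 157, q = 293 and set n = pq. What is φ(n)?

For distinct primes, φ(pq) = (p−1)(q−1) = 156 × 292 = 45552.

45552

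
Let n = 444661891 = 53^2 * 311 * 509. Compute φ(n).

434014880

φ(53^2) = 53^1·(53−1) = 53·52 = 2756.
φ(311) = 311 − 1 = 310.
φ(509) = 509 − 1 = 508.
Multiply: 2756 · 310 · 508 = 434014880.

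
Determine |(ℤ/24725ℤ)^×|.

24725 = 5**2 · 23 · 43.
φ(5^2) = 5^2 − 5^1 = 25 − 5 = 20.
φ(23) = 23 − 1 = 22.
φ(43) = 43 − 1 = 42.
Multiply: 20 · 22 · 42 = 18480.

18480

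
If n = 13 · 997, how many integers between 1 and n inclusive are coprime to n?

φ(13) = 13 − 1 = 12.
φ(997) = 997 − 1 = 996.
φ(12961) = 12 × 996 = 11952.

11952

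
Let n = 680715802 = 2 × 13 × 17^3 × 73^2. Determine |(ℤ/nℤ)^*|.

φ(680715802) = 680715802 · (1 − 1/2) · (1 − 1/13) · (1 − 1/17) · (1 − 1/73)
       = 680715802 · 13824/32266 = 291644928.

291644928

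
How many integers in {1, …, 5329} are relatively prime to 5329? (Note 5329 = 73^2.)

5256

φ(73^2) = 73^1·(73−1) = 73·72 = 5256.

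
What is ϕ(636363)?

326592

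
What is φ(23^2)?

φ(529) = 529 · (1 − 1/23)
       = 529 · 22/23 = 506.

506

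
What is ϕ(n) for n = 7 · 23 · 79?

φ(12719) = 12719 · (1 − 1/7) · (1 − 1/23) · (1 − 1/79)
       = 12719 · 10296/12719 = 10296.

10296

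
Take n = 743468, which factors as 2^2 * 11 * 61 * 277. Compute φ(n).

331200

φ(743468) = 743468 · (1 − 1/2) · (1 − 1/11) · (1 − 1/61) · (1 − 1/277)
       = 743468 · 165600/371734 = 331200.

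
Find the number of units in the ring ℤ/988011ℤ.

598752

First factor: 988011 = 3^3 · 23 · 37 · 43.
φ(3^3) = 3^2·(3−1) = 9·2 = 18.
φ(23) = 23 − 1 = 22.
φ(37) = 37 − 1 = 36.
φ(43) = 43 − 1 = 42.
Multiply: 18 · 22 · 36 · 42 = 598752.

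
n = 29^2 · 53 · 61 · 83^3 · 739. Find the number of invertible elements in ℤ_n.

1056177769570560

φ(29^2) = 29^1·(29−1) = 29·28 = 812.
φ(53) = 53 − 1 = 52.
φ(61) = 61 − 1 = 60.
φ(83^3) = 83^3 − 83^2 = 571787 − 6889 = 564898.
φ(739) = 739 − 1 = 738.
Multiply: 812 · 52 · 60 · 564898 · 738 = 1056177769570560.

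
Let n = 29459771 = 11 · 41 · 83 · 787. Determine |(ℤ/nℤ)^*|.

25780800

φ(11) = 11 − 1 = 10.
φ(41) = 41 − 1 = 40.
φ(83) = 83 − 1 = 82.
φ(787) = 787 − 1 = 786.
φ(29459771) = 10 × 40 × 82 × 786 = 25780800.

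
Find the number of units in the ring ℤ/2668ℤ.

Prime factorization: 2668 = 2^2 · 23 · 29.
φ(2^2) = 2^2 − 2^1 = 4 − 2 = 2.
φ(23) = 23 − 1 = 22.
φ(29) = 29 − 1 = 28.
φ(2668) = 2 × 22 × 28 = 1232.

1232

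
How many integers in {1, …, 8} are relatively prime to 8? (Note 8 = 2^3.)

4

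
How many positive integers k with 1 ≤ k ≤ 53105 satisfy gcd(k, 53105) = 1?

36288

Factor 53105: 53105 = 5 · 13 · 19 · 43.
φ(53105) = 53105 · (1 − 1/5) · (1 − 1/13) · (1 − 1/19) · (1 − 1/43)
       = 53105 · 36288/53105 = 36288.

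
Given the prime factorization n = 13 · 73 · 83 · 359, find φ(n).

φ(28277353) = 28277353 · (1 − 1/13) · (1 − 1/73) · (1 − 1/83) · (1 − 1/359)
       = 28277353 · 25363584/28277353 = 25363584.

25363584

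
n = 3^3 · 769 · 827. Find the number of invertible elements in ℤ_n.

φ(17171001) = 17171001 · (1 − 1/3) · (1 − 1/769) · (1 − 1/827)
       = 17171001 · 1268736/1907889 = 11418624.

11418624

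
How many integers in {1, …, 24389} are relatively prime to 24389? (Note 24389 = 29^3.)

23548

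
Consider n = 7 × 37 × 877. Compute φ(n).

φ(227143) = 227143 · (1 − 1/7) · (1 − 1/37) · (1 − 1/877)
       = 227143 · 189216/227143 = 189216.

189216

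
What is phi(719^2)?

φ(516961) = 516961 · (1 − 1/719)
       = 516961 · 718/719 = 516242.

516242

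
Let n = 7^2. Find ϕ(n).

42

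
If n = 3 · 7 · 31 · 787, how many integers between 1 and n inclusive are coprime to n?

φ(512337) = 512337 · (1 − 1/3) · (1 − 1/7) · (1 − 1/31) · (1 − 1/787)
       = 512337 · 282960/512337 = 282960.

282960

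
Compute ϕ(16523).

14400

Prime factorization: 16523 = 13 * 31 * 41.
φ(13) = 13 − 1 = 12.
φ(31) = 31 − 1 = 30.
φ(41) = 41 − 1 = 40.
Since φ is multiplicative, φ(16523) = 12 · 30 · 40 = 14400.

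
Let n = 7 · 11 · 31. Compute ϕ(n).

1800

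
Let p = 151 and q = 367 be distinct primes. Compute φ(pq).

54900

For distinct primes, φ(pq) = (p−1)(q−1) = 150 × 366 = 54900.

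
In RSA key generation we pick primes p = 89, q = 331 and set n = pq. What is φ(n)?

φ(29459) = 29459 · (1 − 1/89) · (1 − 1/331)
       = 29459 · 29040/29459 = 29040.

29040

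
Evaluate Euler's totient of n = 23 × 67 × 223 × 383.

123135408

φ(23) = 23 − 1 = 22.
φ(67) = 67 − 1 = 66.
φ(223) = 223 − 1 = 222.
φ(383) = 383 − 1 = 382.
φ(131615269) = 22 × 66 × 222 × 382 = 123135408.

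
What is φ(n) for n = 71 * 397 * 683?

φ(19251721) = 19251721 · (1 − 1/71) · (1 − 1/397) · (1 − 1/683)
       = 19251721 · 18905040/19251721 = 18905040.

18905040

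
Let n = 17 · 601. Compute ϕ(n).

9600

φ(17) = 17 − 1 = 16.
φ(601) = 601 − 1 = 600.
φ(10217) = 16 × 600 = 9600.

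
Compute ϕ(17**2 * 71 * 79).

φ(17^2) = 17^1·(17−1) = 17·16 = 272.
φ(71) = 71 − 1 = 70.
φ(79) = 79 − 1 = 78.
Multiply: 272 · 70 · 78 = 1485120.

1485120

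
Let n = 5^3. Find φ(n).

100

φ(5^3) = 5^3 − 5^2 = 125 − 25 = 100.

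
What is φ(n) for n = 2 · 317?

φ(2) = 2 − 1 = 1.
φ(317) = 317 − 1 = 316.
Multiply: 1 · 316 = 316.

316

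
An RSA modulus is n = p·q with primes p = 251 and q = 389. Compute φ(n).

97000

φ(n) = (p − 1)(q − 1) = (251−1)(389−1) = 250·388 = 97000.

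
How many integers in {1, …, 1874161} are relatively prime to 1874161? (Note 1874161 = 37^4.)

φ(37^4) = 37^3·(37−1) = 50653·36 = 1823508.

1823508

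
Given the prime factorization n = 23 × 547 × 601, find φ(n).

φ(23) = 23 − 1 = 22.
φ(547) = 547 − 1 = 546.
φ(601) = 601 − 1 = 600.
Multiply: 22 · 546 · 600 = 7207200.

7207200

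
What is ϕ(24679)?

22176

Prime factorization: 24679 = 23 · 29 · 37.
φ(24679) = 24679 · (1 − 1/23) · (1 − 1/29) · (1 − 1/37)
       = 24679 · 22176/24679 = 22176.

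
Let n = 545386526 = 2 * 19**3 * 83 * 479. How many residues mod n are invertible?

254695608

φ(545386526) = 545386526 · (1 − 1/2) · (1 − 1/19) · (1 − 1/83) · (1 − 1/479)
       = 545386526 · 705528/1510766 = 254695608.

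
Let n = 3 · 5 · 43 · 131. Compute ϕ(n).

φ(3) = 3 − 1 = 2.
φ(5) = 5 − 1 = 4.
φ(43) = 43 − 1 = 42.
φ(131) = 131 − 1 = 130.
φ(84495) = 2 × 4 × 42 × 130 = 43680.

43680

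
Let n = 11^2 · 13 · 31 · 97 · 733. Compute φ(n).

φ(11^2) = 11^1·(11−1) = 11·10 = 110.
φ(13) = 13 − 1 = 12.
φ(31) = 31 − 1 = 30.
φ(97) = 97 − 1 = 96.
φ(733) = 733 − 1 = 732.
Multiply: 110 · 12 · 30 · 96 · 732 = 2782771200.

2782771200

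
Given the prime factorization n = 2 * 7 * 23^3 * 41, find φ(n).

φ(2) = 2 − 1 = 1.
φ(7) = 7 − 1 = 6.
φ(23^3) = 23^3 − 23^2 = 12167 − 529 = 11638.
φ(41) = 41 − 1 = 40.
φ(6983858) = 1 × 6 × 11638 × 40 = 2793120.

2793120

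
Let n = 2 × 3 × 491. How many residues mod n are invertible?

φ(2) = 2 − 1 = 1.
φ(3) = 3 − 1 = 2.
φ(491) = 491 − 1 = 490.
Multiply: 1 · 2 · 490 = 980.

980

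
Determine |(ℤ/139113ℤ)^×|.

80640

Prime factorization: 139113 = 3^2 · 13 · 29 · 41.
φ(3^2) = 3^1·(3−1) = 3·2 = 6.
φ(13) = 13 − 1 = 12.
φ(29) = 29 − 1 = 28.
φ(41) = 41 − 1 = 40.
Multiply: 6 · 12 · 28 · 40 = 80640.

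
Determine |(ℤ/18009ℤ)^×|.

First factor: 18009 = 3**3 · 23 · 29.
φ(18009) = 18009 · (1 − 1/3) · (1 − 1/23) · (1 − 1/29)
       = 18009 · 1232/2001 = 11088.

11088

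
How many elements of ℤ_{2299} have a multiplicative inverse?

Prime factorization: 2299 = 11**2 * 19.
φ(2299) = 2299 · (1 − 1/11) · (1 − 1/19)
       = 2299 · 180/209 = 1980.

1980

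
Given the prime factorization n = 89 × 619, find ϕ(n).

φ(89) = 89 − 1 = 88.
φ(619) = 619 − 1 = 618.
φ(55091) = 88 × 618 = 54384.

54384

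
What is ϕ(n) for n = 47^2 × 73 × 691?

107408160

φ(47^2) = 47^1·(47−1) = 47·46 = 2162.
φ(73) = 73 − 1 = 72.
φ(691) = 691 − 1 = 690.
Multiply: 2162 · 72 · 690 = 107408160.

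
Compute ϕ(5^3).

φ(125) = 125 · (1 − 1/5)
       = 125 · 4/5 = 100.

100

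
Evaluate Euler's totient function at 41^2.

1640

φ(1681) = 1681 · (1 − 1/41)
       = 1681 · 40/41 = 1640.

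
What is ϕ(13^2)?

φ(169) = 169 · (1 − 1/13)
       = 169 · 12/13 = 156.

156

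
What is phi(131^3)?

2230930

φ(131^3) = 131^3 − 131^2 = 2248091 − 17161 = 2230930.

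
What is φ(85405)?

Prime factorization: 85405 = 5 × 19 × 29 × 31.
φ(5) = 5 − 1 = 4.
φ(19) = 19 − 1 = 18.
φ(29) = 29 − 1 = 28.
φ(31) = 31 − 1 = 30.
Since φ is multiplicative, φ(85405) = 4 · 18 · 28 · 30 = 60480.

60480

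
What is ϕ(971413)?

846720

Prime factorization: 971413 = 19 × 29 × 41 × 43.
φ(19) = 19 − 1 = 18.
φ(29) = 29 − 1 = 28.
φ(41) = 41 − 1 = 40.
φ(43) = 43 − 1 = 42.
φ(971413) = 18 × 28 × 40 × 42 = 846720.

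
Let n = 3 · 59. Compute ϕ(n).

116

φ(3) = 3 − 1 = 2.
φ(59) = 59 − 1 = 58.
Since φ is multiplicative, φ(177) = 2 · 58 = 116.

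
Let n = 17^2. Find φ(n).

272

φ(289) = 289 · (1 − 1/17)
       = 289 · 16/17 = 272.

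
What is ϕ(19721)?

17280

19721 = 13 · 37 · 41.
φ(19721) = 19721 · (1 − 1/13) · (1 − 1/37) · (1 − 1/41)
       = 19721 · 17280/19721 = 17280.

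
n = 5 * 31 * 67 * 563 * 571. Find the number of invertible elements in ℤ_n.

2537092800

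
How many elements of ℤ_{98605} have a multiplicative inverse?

69120

First factor: 98605 = 5 × 13 × 37 × 41.
φ(5) = 5 − 1 = 4.
φ(13) = 13 − 1 = 12.
φ(37) = 37 − 1 = 36.
φ(41) = 41 − 1 = 40.
Multiply: 4 · 12 · 36 · 40 = 69120.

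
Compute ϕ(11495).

7920

11495 = 5 · 11^2 · 19.
φ(11495) = 11495 · (1 − 1/5) · (1 − 1/11) · (1 − 1/19)
       = 11495 · 720/1045 = 7920.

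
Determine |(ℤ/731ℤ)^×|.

First factor: 731 = 17 × 43.
φ(17) = 17 − 1 = 16.
φ(43) = 43 − 1 = 42.
Multiply: 16 · 42 = 672.

672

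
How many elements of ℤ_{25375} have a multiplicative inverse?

Prime factorization: 25375 = 5^3 · 7 · 29.
φ(25375) = 25375 · (1 − 1/5) · (1 − 1/7) · (1 − 1/29)
       = 25375 · 672/1015 = 16800.

16800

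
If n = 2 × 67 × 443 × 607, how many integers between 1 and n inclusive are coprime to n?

φ(36032734) = 36032734 · (1 − 1/2) · (1 − 1/67) · (1 − 1/443) · (1 − 1/607)
       = 36032734 · 17678232/36032734 = 17678232.

17678232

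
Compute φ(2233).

1680

Factor 2233: 2233 = 7 * 11 * 29.
φ(7) = 7 − 1 = 6.
φ(11) = 11 − 1 = 10.
φ(29) = 29 − 1 = 28.
Multiply: 6 · 10 · 28 = 1680.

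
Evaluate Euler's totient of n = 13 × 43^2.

21672

φ(24037) = 24037 · (1 − 1/13) · (1 − 1/43)
       = 24037 · 504/559 = 21672.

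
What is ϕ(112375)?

Prime factorization: 112375 = 5**3 · 29 · 31.
φ(112375) = 112375 · (1 − 1/5) · (1 − 1/29) · (1 − 1/31)
       = 112375 · 3360/4495 = 84000.

84000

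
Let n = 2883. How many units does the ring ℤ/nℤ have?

1860

Prime factorization: 2883 = 3 × 31^2.
φ(2883) = 2883 · (1 − 1/3) · (1 − 1/31)
       = 2883 · 60/93 = 1860.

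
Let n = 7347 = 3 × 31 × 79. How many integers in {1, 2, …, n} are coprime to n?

φ(7347) = 7347 · (1 − 1/3) · (1 − 1/31) · (1 − 1/79)
       = 7347 · 4680/7347 = 4680.

4680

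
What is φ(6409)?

5376

First factor: 6409 = 13 · 17 · 29.
φ(13) = 13 − 1 = 12.
φ(17) = 17 − 1 = 16.
φ(29) = 29 − 1 = 28.
φ(6409) = 12 × 16 × 28 = 5376.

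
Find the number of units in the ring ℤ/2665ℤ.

Prime factorization: 2665 = 5 × 13 × 41.
φ(2665) = 2665 · (1 − 1/5) · (1 − 1/13) · (1 − 1/41)
       = 2665 · 1920/2665 = 1920.

1920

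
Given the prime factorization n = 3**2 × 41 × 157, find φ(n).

37440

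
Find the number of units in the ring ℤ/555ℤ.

First factor: 555 = 3 * 5 * 37.
φ(555) = 555 · (1 − 1/3) · (1 − 1/5) · (1 − 1/37)
       = 555 · 288/555 = 288.

288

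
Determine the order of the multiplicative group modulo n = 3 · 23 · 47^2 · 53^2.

φ(3) = 3 − 1 = 2.
φ(23) = 23 − 1 = 22.
φ(47^2) = 47^2 − 47^1 = 2209 − 47 = 2162.
φ(53^2) = 53^1·(53−1) = 53·52 = 2756.
Multiply: 2 · 22 · 2162 · 2756 = 262172768.

262172768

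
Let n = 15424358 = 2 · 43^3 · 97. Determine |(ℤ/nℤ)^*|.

φ(2) = 2 − 1 = 1.
φ(43^3) = 43^3 − 43^2 = 79507 − 1849 = 77658.
φ(97) = 97 − 1 = 96.
Since φ is multiplicative, φ(15424358) = 1 · 77658 · 96 = 7455168.

7455168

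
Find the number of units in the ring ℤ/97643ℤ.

72576

Factor 97643: 97643 = 7 × 13 × 29 × 37.
φ(7) = 7 − 1 = 6.
φ(13) = 13 − 1 = 12.
φ(29) = 29 − 1 = 28.
φ(37) = 37 − 1 = 36.
φ(97643) = 6 × 12 × 28 × 36 = 72576.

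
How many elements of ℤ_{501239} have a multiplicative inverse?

Prime factorization: 501239 = 19 · 23 · 31 · 37.
φ(19) = 19 − 1 = 18.
φ(23) = 23 − 1 = 22.
φ(31) = 31 − 1 = 30.
φ(37) = 37 − 1 = 36.
φ(501239) = 18 × 22 × 30 × 36 = 427680.

427680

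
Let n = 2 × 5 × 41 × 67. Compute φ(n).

φ(27470) = 27470 · (1 − 1/2) · (1 − 1/5) · (1 − 1/41) · (1 − 1/67)
       = 27470 · 10560/27470 = 10560.

10560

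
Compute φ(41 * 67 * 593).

1562880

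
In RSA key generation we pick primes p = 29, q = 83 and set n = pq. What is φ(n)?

φ(n) = (p − 1)(q − 1) = (29−1)(83−1) = 28·82 = 2296.

2296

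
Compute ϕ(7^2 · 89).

φ(4361) = 4361 · (1 − 1/7) · (1 − 1/89)
       = 4361 · 528/623 = 3696.

3696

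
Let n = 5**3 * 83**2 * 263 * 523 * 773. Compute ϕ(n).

71858978524800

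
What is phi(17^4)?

φ(83521) = 83521 · (1 − 1/17)
       = 83521 · 16/17 = 78608.

78608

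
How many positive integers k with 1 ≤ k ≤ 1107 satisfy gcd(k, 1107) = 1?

720

Prime factorization: 1107 = 3^3 · 41.
φ(1107) = 1107 · (1 − 1/3) · (1 − 1/41)
       = 1107 · 80/123 = 720.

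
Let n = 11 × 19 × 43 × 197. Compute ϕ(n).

φ(11) = 11 − 1 = 10.
φ(19) = 19 − 1 = 18.
φ(43) = 43 − 1 = 42.
φ(197) = 197 − 1 = 196.
Multiply: 10 · 18 · 42 · 196 = 1481760.

1481760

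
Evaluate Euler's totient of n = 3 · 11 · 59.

1160

φ(1947) = 1947 · (1 − 1/3) · (1 − 1/11) · (1 − 1/59)
       = 1947 · 1160/1947 = 1160.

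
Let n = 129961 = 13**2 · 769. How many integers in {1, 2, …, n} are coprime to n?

φ(13^2) = 13^2 − 13^1 = 169 − 13 = 156.
φ(769) = 769 − 1 = 768.
Since φ is multiplicative, φ(129961) = 156 · 768 = 119808.

119808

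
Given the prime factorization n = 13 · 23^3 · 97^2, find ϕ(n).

φ(1488230939) = 1488230939 · (1 − 1/13) · (1 − 1/23) · (1 − 1/97)
       = 1488230939 · 25344/29003 = 1300476672.

1300476672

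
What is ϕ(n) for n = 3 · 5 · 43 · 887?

φ(3) = 3 − 1 = 2.
φ(5) = 5 − 1 = 4.
φ(43) = 43 − 1 = 42.
φ(887) = 887 − 1 = 886.
Since φ is multiplicative, φ(572115) = 2 · 4 · 42 · 886 = 297696.

297696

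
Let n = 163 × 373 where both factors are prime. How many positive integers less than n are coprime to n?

60264

φ(163) = 163 − 1 = 162.
φ(373) = 373 − 1 = 372.
Since φ is multiplicative, φ(60799) = 162 · 372 = 60264.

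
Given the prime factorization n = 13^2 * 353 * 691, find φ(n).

φ(41222987) = 41222987 · (1 − 1/13) · (1 − 1/353) · (1 − 1/691)
       = 41222987 · 2914560/3170999 = 37889280.

37889280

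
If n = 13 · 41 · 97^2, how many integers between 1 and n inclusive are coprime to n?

φ(5014997) = 5014997 · (1 − 1/13) · (1 − 1/41) · (1 − 1/97)
       = 5014997 · 46080/51701 = 4469760.

4469760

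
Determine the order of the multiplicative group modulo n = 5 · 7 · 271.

φ(5) = 5 − 1 = 4.
φ(7) = 7 − 1 = 6.
φ(271) = 271 − 1 = 270.
Multiply: 4 · 6 · 270 = 6480.

6480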